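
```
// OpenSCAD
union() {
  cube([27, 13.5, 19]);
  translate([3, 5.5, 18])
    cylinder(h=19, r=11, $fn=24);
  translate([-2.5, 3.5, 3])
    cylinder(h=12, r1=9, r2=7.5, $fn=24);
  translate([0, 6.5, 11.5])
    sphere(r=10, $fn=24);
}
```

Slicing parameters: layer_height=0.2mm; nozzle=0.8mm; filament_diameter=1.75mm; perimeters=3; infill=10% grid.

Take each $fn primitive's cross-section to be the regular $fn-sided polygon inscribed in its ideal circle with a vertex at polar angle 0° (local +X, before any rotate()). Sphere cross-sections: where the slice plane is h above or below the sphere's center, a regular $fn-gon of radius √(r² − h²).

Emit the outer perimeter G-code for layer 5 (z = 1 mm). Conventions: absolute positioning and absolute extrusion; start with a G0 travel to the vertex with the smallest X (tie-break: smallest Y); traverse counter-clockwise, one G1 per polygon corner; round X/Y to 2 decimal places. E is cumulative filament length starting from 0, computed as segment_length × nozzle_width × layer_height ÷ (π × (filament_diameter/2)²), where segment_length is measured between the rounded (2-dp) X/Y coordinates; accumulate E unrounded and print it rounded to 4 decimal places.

At z = 1 mm: the cube is present — its section is the full 27×13.5 rectangle; the cylinder at (3, 5.5) does not reach this height (z outside [18, 37]); the cone at (-2.5, 3.5) is absent (z outside [3, 15]); the sphere at (0, 6.5) is absent (|z−center|=10.500 > r=10); Taking the union: only the 27×13.5 cube is present, so the union is just that shape — 1 connected region. The outline is a single polygon with 4 vertices. Extrusion per mm of travel: 0.8 × 0.2 / (π × 0.875²) = 0.066520. Accumulating E over each segment gives final E = 5.3881.

G0 X0.00 Y0.00 Z1.00
G1 X27.00 Y0.00 E1.7960
G1 X27.00 Y13.50 E2.6941
G1 X0.00 Y13.50 E4.4901
G1 X0.00 Y0.00 E5.3881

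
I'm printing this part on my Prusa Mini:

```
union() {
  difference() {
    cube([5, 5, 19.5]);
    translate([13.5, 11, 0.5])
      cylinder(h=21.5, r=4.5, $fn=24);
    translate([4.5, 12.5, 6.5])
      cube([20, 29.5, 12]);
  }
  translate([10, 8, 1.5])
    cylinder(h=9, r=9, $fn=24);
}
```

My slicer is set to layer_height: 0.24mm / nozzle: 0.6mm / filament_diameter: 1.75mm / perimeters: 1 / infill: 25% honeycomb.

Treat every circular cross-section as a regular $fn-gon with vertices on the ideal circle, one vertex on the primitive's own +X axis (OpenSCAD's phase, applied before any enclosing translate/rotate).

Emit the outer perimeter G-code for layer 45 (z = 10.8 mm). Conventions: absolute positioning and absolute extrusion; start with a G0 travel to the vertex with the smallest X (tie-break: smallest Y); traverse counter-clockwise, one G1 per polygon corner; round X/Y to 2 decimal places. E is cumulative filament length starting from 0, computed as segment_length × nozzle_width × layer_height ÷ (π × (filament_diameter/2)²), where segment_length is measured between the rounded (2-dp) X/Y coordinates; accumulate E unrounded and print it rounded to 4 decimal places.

G0 X0.00 Y0.00 Z10.80
G1 X5.00 Y0.00 E0.2993
G1 X5.00 Y5.00 E0.5987
G1 X0.00 Y5.00 E0.8980
G1 X0.00 Y0.00 E1.1974

At z = 10.8 mm: the cube (footprint 5×5) is included at this height; the r=4.5 cylinder at (13.5, 11) gives a regular 24-gon of circumradius 4.5 (constant along its height); the 20×29.5 cube at (4.5, 12.5) contributes its full rectangle; Taking the first minus the rest: starting from the 5×5 cube, the r=4.5 cylinder at (13.5, 11) misses the remaining region (no effect); the 20×29.5 cube at (4.5, 12.5) misses the remaining region (no effect) — 1 connected region; the cylinder at (10, 8) is not intersected at this z (z outside [1.5, 10.5]); Combining (union): only the result so far is present, so the union is just that shape — 1 connected region. The outline is a single polygon with 4 vertices. Extrusion per mm of travel: 0.6 × 0.24 / (π × 0.875²) = 0.059868. Accumulating E over each segment gives final E = 1.1974.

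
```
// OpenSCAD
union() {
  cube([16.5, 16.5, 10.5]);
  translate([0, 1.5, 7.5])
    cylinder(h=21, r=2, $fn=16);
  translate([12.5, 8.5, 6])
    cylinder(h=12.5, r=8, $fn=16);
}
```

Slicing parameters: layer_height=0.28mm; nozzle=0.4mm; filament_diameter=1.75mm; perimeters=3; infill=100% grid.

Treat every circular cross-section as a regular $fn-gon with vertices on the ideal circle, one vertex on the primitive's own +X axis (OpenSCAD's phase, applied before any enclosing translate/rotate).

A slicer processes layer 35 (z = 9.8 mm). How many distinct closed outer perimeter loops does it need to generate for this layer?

1

At z = 9.8 mm: the cube (footprint 16.5×16.5) is included at this height; the r=2 cylinder at (0, 1.5) gives a regular 16-gon of circumradius 2 (constant along its height); the r=8 cylinder at (12.5, 8.5) contributes a regular 16-gon of circumradius 8; Combining (union): the regions partially overlap (shared area 164.08 mm²), so overlapping operands fuse into one piece — 1 connected region. The result has 1 disconnected region.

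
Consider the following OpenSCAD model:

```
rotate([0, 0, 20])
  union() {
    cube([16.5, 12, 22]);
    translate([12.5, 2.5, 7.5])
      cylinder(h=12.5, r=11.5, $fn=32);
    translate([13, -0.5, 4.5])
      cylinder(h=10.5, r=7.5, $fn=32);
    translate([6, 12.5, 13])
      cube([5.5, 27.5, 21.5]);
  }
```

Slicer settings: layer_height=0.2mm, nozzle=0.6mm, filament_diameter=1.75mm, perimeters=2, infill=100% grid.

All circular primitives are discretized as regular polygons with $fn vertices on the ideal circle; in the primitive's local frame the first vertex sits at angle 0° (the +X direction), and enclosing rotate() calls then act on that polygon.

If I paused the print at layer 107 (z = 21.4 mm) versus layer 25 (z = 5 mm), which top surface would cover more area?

Layer 107 (z = 21.4): the cube (footprint 16.5×12) is included at this height (area 198.00 mm²); the cylinder at (12.5, 2.5) does not reach this height (z outside [7.5, 20]); the cylinder at (13, -0.5) does not reach this height (z outside [4.5, 15]); the cube at (6, 12.5) (footprint 5.5×27.5) is included at this height (area 151.25 mm²); Combining (union): the 2 present regions are separate (no shared area or edge), so areas and boundary lengths simply add and each stays a separate island — area = 349.25 mm²; (rotated 20° about Z; rotation is an isometry so areas/perimeters/island counts are preserved). So its area = 349.25 mm². Layer 25 (z = 5): the 16.5×12 cube contributes its full rectangle (area 198.00 mm²); the cylinder at (12.5, 2.5) does not reach this height (z outside [7.5, 20]); the r=7.5 cylinder at (13, -0.5) gives a regular 32-gon of circumradius 7.5 (constant along its height) (area = (32/2)·7.500²·sin(360°/32) = 175.58 mm²); the cube at (6, 12.5) is not intersected at this z (z outside [13, 34.5]); Combining (union): the regions partially overlap — summed areas 373.58 mm² minus the doubly-counted overlap 63.58 mm² gives 310.00 mm² — area = 310.00 mm²; (whole slice rotated 20° about Z — lengths, areas and connectivity unchanged). So its area = 310.00 mm². Layer 107 is larger (349.25 vs 310.00 mm²).

layer 107 (z = 21.4 mm)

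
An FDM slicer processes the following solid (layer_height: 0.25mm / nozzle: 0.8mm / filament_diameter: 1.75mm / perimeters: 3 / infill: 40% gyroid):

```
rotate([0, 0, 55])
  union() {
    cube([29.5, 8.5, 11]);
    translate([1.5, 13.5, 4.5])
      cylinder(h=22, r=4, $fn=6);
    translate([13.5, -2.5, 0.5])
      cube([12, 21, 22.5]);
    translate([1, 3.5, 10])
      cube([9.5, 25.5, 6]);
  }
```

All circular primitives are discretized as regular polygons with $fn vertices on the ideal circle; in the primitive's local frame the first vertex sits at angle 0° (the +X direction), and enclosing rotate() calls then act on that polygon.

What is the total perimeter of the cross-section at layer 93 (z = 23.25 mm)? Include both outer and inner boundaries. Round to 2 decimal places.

At z = 23.25 mm: the cube is absent (z outside [0, 11]); the r=4 cylinder at (1.5, 13.5) gives a regular 6-gon of circumradius 4 (constant along its height) (perimeter = 2·6·4.000·sin(180°/6) = 24.00 mm); the cube at (13.5, -2.5) does not reach this height (z outside [0.5, 23]); the cube at (1, 3.5) is absent (z outside [10, 16]); Merging all regions: only the r=4 cylinder at (1.5, 13.5) is present, so the union is just that shape — boundary = 24.00 mm; (rotated 55° about Z; rotation is an isometry so areas/perimeters/island counts are preserved). Overall, the cross-section is a single solid region. Total boundary length (outer) = 24.00 mm.

24.00 mm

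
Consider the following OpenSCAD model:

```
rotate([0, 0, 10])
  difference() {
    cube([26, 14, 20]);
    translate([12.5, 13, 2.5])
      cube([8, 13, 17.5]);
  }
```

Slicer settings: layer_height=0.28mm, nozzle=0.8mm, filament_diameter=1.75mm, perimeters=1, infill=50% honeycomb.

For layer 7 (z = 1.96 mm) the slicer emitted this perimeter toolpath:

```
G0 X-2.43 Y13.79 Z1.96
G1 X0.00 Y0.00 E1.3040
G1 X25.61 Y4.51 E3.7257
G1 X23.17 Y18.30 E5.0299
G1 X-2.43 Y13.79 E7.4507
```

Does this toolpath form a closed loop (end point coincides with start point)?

yes

Start point (G0): (-2.43, 13.79). End point (last G1): the path returns to the start — closed.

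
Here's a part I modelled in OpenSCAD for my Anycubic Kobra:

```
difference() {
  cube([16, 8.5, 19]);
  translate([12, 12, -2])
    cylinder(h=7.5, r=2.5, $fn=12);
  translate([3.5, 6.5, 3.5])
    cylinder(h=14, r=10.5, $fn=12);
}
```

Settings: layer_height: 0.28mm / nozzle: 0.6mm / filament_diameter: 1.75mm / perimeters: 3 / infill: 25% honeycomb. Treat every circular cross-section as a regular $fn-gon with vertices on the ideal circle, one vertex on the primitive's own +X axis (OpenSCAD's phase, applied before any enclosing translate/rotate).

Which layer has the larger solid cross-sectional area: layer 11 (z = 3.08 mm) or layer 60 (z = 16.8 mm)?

Layer 11 (z = 3.08): the cube (footprint 16×8.5) is included at this height (area 136.00 mm²); the cylinder at (12, 12): section is a regular 12-gon, circumradius r=2.5 (area = (12/2)·2.500²·sin(360°/12) = 18.75 mm²); the cylinder at (3.5, 6.5) does not reach this height (z outside [3.5, 17.5]); Subtracting the remaining from the first: starting from the 16×8.5 cube (136.00 mm²), the r=2.5 cylinder at (12, 12) misses the remaining region (no effect) — area = 136.00 mm². So its area = 136.00 mm². Layer 60 (z = 16.8): the cube is present — its section is the full 16×8.5 rectangle (area 136.00 mm²); the cylinder at (12, 12) does not reach this height (z outside [-2, 5.5]); the cylinder at (3.5, 6.5): section is a regular 12-gon, circumradius r=10.5 (area = (12/2)·10.500²·sin(360°/12) = 330.75 mm²); Taking the first minus the rest: starting from the 16×8.5 cube (136.00 mm²), the r=10.5 cylinder at (3.5, 6.5) partially overlaps it — only the 112.23 mm² overlap (of its 330.75 mm²) is removed, clipping the outline — area = 23.77 mm². So its area = 23.77 mm². Layer 11 is larger (136.00 vs 23.77 mm²).

layer 11 (z = 3.08 mm)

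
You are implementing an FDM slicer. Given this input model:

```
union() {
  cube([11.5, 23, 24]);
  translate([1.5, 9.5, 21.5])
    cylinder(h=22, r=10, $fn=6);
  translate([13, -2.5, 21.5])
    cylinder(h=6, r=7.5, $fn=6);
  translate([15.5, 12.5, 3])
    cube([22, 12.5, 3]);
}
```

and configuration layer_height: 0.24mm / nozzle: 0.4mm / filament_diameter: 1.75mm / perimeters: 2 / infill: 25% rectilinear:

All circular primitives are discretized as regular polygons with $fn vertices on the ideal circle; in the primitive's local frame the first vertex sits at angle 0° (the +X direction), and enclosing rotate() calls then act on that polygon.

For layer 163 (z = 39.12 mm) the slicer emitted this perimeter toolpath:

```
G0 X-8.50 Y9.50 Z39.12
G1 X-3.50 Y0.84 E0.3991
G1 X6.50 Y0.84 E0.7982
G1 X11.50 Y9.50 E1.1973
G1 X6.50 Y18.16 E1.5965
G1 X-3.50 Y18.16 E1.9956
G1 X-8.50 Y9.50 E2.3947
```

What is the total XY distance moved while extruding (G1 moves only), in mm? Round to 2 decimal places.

60.00 mm

Sum the Euclidean lengths of each G1 segment: total = 60.00 mm.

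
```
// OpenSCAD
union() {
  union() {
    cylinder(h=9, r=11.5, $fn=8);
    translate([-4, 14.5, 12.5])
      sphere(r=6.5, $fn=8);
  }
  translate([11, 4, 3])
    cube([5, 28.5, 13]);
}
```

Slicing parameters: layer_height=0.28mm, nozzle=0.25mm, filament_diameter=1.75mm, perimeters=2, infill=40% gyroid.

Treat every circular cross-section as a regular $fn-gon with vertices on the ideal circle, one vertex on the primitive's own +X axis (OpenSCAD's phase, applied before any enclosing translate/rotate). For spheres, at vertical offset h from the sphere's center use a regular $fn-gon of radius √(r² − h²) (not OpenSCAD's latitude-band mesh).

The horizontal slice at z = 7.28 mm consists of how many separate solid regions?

3

At z = 7.28 mm: the r=11.5 cylinder contributes a regular 8-gon of circumradius 11.5; the r=6.5 sphere at (-4, 14.5) slices to a regular 8-gon of circumradius 3.873 (√(r²−h²) with h=5.22 from center); Combining (union): the 2 present regions are separate (no shared area or edge), so areas and boundary lengths simply add and each stays a separate island — 2 connected regions; the cube at (11, 4) is present — its section is the full 5×28.5 rectangle; Combining (union): the 2 present regions are separate (no shared area or edge), so areas and boundary lengths simply add and each stays a separate island — 3 connected regions. The result has 3 disconnected regions.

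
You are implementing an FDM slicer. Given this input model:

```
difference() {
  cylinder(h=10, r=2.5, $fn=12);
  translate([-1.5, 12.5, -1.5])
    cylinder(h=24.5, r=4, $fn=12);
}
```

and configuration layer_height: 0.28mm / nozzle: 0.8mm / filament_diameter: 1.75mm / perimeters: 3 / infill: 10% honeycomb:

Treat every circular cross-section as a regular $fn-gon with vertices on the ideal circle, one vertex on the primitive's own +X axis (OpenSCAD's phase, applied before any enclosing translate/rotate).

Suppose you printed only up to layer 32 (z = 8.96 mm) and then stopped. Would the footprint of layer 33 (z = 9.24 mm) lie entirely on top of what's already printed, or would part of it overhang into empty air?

entirely on top

Compare the two slices. At z = 8.96: the r=2.5 cylinder contributes a regular 12-gon of circumradius 2.5 (area = (12/2)·2.500²·sin(360°/12) = 18.75 mm²); the cylinder at (-1.5, 12.5): section is a regular 12-gon, circumradius r=4 (area = (12/2)·4.000²·sin(360°/12) = 48.00 mm²); After the difference (first − rest): starting from the r=2.5 cylinder (18.75 mm²), the r=4 cylinder at (-1.5, 12.5) misses the remaining region (no effect) — area = 18.75 mm². At z = 9.24: the r=2.5 cylinder gives a regular 12-gon of circumradius 2.5 (constant along its height) (area = (12/2)·2.500²·sin(360°/12) = 18.75 mm²); the r=4 cylinder at (-1.5, 12.5) gives a regular 12-gon of circumradius 4 (constant along its height) (area = (12/2)·4.000²·sin(360°/12) = 48.00 mm²); Taking the first minus the rest: starting from the r=2.5 cylinder (18.75 mm²), the r=4 cylinder at (-1.5, 12.5) misses the remaining region (no effect) — area = 18.75 mm². Checking containment: the cross-section at z = 9.24 is a subset of the cross-section at z = 8.96.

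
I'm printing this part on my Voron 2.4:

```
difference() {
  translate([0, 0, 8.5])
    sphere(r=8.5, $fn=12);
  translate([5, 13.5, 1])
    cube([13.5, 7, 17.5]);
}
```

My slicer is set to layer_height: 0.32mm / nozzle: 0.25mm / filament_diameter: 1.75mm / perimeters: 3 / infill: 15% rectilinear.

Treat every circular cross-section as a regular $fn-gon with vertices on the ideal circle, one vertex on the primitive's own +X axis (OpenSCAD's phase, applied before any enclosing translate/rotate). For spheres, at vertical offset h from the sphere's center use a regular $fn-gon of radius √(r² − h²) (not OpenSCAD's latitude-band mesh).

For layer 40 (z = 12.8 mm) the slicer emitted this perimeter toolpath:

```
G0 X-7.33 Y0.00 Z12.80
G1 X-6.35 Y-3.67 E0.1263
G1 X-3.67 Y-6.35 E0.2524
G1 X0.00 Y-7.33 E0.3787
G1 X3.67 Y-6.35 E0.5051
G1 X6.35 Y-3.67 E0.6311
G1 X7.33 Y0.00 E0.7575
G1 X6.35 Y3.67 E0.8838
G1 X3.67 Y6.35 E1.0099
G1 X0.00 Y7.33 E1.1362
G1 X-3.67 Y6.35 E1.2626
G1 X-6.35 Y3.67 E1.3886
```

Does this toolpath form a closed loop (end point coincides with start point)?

Start point (G0): (-7.33, 0.00). End point (last G1): the path does not return to the start — open.

no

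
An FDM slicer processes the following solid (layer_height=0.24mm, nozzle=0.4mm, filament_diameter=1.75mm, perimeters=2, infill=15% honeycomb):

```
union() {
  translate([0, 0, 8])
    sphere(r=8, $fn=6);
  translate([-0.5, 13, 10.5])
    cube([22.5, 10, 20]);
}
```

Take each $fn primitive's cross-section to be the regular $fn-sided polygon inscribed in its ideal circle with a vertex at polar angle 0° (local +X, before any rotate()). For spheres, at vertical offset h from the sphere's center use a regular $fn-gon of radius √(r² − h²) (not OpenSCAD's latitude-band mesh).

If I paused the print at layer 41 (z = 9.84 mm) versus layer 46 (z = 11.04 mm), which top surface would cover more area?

layer 46 (z = 11.04 mm)

Layer 41 (z = 9.84): the r=8 sphere slices to a regular 6-gon of circumradius 7.786 (√(r²−h²) with h=1.84 from center) (area = (6/2)·7.786²·sin(360°/6) = 157.48 mm²); the cube at (-0.5, 13) does not reach this height (z outside [10.5, 30.5]); Merging all regions: only the r=8 sphere is present, so the union is just that shape — area = 157.48 mm². So its area = 157.48 mm². Layer 46 (z = 11.04): the sphere: section is a regular 6-gon, circumradius = √(r²−h²) = √(8²−3.04²) = 7.400 (area = (6/2)·7.400²·sin(360°/6) = 142.27 mm²); the 22.5×10 cube at (-0.5, 13) contributes its full rectangle (area 225.00 mm²); Merging all regions: the 2 present regions are separate (no shared area or edge), so areas and boundary lengths simply add and each stays a separate island — area = 367.27 mm². So its area = 367.27 mm². Layer 46 is larger (367.27 vs 157.48 mm²).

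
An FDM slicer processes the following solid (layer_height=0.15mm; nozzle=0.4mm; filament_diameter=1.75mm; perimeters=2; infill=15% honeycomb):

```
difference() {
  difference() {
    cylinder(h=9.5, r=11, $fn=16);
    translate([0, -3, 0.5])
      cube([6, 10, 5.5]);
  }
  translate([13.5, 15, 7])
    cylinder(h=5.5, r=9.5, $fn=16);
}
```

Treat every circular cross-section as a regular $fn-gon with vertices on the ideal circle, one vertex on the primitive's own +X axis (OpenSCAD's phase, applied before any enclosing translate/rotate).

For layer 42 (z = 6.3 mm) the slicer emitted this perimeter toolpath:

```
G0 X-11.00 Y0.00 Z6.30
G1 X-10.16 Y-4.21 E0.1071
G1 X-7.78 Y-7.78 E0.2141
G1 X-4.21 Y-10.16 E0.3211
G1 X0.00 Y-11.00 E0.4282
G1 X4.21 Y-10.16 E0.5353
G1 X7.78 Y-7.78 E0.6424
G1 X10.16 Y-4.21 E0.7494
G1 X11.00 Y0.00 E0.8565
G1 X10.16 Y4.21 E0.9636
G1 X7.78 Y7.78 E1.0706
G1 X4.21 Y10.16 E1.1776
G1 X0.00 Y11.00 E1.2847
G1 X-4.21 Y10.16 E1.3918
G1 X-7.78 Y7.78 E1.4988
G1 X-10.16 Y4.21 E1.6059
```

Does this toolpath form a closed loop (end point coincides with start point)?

no

Start point (G0): (-11.00, 0.00). End point (last G1): the path does not return to the start — open.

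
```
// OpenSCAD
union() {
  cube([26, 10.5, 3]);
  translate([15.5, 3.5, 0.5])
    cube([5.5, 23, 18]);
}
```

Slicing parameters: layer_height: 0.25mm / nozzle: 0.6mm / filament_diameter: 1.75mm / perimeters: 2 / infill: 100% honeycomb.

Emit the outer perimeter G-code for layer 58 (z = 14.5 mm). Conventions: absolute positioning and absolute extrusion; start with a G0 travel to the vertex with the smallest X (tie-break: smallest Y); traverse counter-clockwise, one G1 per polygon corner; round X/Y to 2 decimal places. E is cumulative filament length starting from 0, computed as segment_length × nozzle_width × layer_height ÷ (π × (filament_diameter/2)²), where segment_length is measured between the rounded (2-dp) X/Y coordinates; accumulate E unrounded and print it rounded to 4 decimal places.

G0 X15.50 Y3.50 Z14.50
G1 X21.00 Y3.50 E0.3430
G1 X21.00 Y26.50 E1.7773
G1 X15.50 Y26.50 E2.1203
G1 X15.50 Y3.50 E3.5547

At z = 14.5 mm: the cube does not reach this height (z outside [0, 3]); the cube at (15.5, 3.5) (footprint 5.5×23) is included at this height; Taking the union: only the 5.5×23 cube at (15.5, 3.5) is present, so the union is just that shape — 1 connected region. The outline is a single polygon with 4 vertices. Extrusion per mm of travel: 0.6 × 0.25 / (π × 0.875²) = 0.062363. Accumulating E over each segment gives final E = 3.5547.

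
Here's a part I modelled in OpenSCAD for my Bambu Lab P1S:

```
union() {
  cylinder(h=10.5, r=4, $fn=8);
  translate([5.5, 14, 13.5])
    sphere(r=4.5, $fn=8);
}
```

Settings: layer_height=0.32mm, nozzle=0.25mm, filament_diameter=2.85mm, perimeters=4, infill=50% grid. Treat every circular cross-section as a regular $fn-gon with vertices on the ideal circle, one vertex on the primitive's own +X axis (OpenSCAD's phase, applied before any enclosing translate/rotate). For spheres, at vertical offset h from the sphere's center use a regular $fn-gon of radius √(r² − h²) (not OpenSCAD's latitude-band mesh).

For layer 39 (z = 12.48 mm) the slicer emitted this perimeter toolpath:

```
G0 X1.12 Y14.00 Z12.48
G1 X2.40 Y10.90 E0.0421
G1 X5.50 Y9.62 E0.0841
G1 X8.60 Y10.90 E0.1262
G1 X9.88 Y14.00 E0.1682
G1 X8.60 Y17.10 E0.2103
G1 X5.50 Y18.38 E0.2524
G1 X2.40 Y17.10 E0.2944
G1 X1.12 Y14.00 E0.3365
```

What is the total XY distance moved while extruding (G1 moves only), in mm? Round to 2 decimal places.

26.83 mm

Sum the Euclidean lengths of each G1 segment: total = 26.83 mm.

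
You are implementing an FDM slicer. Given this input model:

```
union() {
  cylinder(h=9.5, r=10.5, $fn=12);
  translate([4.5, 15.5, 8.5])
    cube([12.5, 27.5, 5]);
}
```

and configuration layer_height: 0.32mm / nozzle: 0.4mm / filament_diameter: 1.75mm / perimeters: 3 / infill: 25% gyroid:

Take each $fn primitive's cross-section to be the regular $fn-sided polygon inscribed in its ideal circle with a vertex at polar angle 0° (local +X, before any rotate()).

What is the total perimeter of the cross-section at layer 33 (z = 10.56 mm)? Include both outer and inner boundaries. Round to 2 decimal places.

80.00 mm

At z = 10.56 mm: the cylinder is absent (z outside [0, 9.5]); the cube at (4.5, 15.5) is present — its section is the full 12.5×27.5 rectangle (perimeter 80.00 mm); Combining (union): only the 12.5×27.5 cube at (4.5, 15.5) is present, so the union is just that shape — boundary = 80.00 mm. Overall, the cross-section is a single solid region. Total boundary length (outer) = 80.00 mm.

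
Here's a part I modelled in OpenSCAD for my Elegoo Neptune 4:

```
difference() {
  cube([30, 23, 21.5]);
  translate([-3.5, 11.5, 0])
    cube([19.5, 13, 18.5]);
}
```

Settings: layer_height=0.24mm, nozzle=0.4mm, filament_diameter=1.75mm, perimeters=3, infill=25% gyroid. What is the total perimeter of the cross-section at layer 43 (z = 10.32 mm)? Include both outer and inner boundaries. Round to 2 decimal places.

106.00 mm

At z = 10.32 mm: the 30×23 cube contributes its full rectangle (perimeter 106.00 mm); the cube at (-3.5, 11.5) (footprint 19.5×13) is included at this height (perimeter 65.00 mm); Taking the first minus the rest: starting from the 30×23 cube, the 19.5×13 cube at (-3.5, 11.5) partially overlaps it — only the 184.00 mm² overlap (of its 253.50 mm²) is removed, clipping the outline — boundary = 106.00 mm. Overall, the cross-section is a single solid region. Total boundary length (outer) = 106.00 mm.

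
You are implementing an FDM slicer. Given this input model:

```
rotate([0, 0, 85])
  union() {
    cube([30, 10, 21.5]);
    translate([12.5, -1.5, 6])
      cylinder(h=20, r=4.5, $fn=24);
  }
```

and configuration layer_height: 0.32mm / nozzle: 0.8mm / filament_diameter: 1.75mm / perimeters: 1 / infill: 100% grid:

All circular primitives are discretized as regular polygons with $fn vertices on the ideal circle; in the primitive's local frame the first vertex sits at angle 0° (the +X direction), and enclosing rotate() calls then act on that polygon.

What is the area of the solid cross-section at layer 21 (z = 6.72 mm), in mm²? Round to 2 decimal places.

At z = 6.72 mm: the 30×10 cube contributes its full rectangle (area 300.00 mm²); the r=4.5 cylinder at (12.5, -1.5) gives a regular 24-gon of circumradius 4.5 (constant along its height) (area = (24/2)·4.500²·sin(360°/24) = 62.89 mm²); Combining (union): the regions partially overlap — summed areas 362.89 mm² minus the doubly-counted overlap 18.27 mm² gives 344.62 mm² — area = 344.62 mm²; (rotated 85° about Z; rotation is an isometry so areas/perimeters/island counts are preserved). Overall, the cross-section is a single solid region. Net area = 344.62 mm².

344.62 mm²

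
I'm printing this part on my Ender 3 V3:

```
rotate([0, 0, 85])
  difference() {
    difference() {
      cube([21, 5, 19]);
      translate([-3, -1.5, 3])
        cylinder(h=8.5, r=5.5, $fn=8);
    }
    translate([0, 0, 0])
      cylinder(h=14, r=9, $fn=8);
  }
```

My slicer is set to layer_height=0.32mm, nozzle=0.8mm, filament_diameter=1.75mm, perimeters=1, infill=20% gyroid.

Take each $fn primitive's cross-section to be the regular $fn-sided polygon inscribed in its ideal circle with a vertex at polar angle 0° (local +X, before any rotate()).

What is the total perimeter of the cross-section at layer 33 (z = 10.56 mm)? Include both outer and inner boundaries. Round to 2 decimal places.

At z = 10.56 mm: the 21×5 cube contributes its full rectangle (perimeter 52.00 mm); the r=5.5 cylinder at (-3, -1.5) contributes a regular 8-gon of circumradius 5.5 (perimeter = 2·8·5.500·sin(180°/8) = 33.68 mm); After the difference (first − rest): starting from the 21×5 cube, the r=5.5 cylinder at (-3, -1.5) partially overlaps it — only the 3.47 mm² overlap (of its 85.56 mm²) is removed, clipping the outline — boundary = 50.91 mm; the cylinder: section is a regular 8-gon, circumradius r=9 (perimeter = 2·8·9.000·sin(180°/8) = 55.11 mm); After the difference (first − rest): starting from that combined region, the r=9 cylinder partially overlaps it — only the 36.35 mm² overlap (of its 229.10 mm²) is removed, clipping the outline — boundary = 36.48 mm; (rotated 85° about Z; rotation is an isometry so areas/perimeters/island counts are preserved). Overall, the cross-section is a single solid region. Total boundary length (outer) = 36.48 mm.

36.48 mm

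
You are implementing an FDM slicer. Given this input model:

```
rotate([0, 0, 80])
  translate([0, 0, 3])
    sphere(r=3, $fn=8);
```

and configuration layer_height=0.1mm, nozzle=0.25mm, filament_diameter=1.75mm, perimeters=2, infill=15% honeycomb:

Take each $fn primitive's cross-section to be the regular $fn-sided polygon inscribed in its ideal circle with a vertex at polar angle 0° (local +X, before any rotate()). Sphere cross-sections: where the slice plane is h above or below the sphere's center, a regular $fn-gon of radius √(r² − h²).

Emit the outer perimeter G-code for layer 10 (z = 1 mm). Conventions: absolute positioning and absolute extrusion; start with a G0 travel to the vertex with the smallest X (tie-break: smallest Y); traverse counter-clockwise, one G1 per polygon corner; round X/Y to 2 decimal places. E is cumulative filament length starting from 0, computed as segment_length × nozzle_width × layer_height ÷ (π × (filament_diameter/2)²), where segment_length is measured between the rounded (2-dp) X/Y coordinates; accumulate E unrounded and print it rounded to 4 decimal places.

At z = 1 mm: the r=3 sphere contributes a regular 8-gon of circumradius √(3²−2²) = 2.236; (rotated 80° about Z; rotation is an isometry so areas/perimeters/island counts are preserved). The outline is a single polygon with 8 vertices. Extrusion per mm of travel: 0.25 × 0.1 / (π × 0.875²) = 0.010394. Accumulating E over each segment gives final E = 0.1422.

G0 X-2.20 Y0.39 Z1.00
G1 X-1.83 Y-1.28 E0.0178
G1 X-0.39 Y-2.20 E0.0355
G1 X1.28 Y-1.83 E0.0533
G1 X2.20 Y-0.39 E0.0711
G1 X1.83 Y1.28 E0.0889
G1 X0.39 Y2.20 E0.1066
G1 X-1.28 Y1.83 E0.1244
G1 X-2.20 Y0.39 E0.1422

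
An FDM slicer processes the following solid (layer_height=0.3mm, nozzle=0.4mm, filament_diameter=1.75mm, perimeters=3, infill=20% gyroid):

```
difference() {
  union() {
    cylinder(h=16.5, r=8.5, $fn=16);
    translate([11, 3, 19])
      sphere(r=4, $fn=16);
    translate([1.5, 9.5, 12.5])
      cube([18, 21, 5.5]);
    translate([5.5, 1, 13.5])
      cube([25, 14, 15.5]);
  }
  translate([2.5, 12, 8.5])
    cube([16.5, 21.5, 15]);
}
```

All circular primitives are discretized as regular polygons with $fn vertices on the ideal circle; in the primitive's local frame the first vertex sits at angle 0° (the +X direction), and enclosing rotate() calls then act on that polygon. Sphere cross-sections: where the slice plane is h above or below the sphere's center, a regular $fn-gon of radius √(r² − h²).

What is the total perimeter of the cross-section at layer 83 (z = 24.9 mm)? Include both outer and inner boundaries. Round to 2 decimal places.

78.00 mm

At z = 24.9 mm: the cylinder does not reach this height (z outside [0, 16.5]); the sphere at (11, 3) is not intersected at this z (|z−center|=5.900 > r=4); the cube at (1.5, 9.5) does not reach this height (z outside [12.5, 18]); the cube at (5.5, 1) is present — its section is the full 25×14 rectangle (perimeter 78.00 mm); Combining (union): only the 25×14 cube at (5.5, 1) is present, so the union is just that shape — boundary = 78.00 mm; the cube at (2.5, 12) is absent (z outside [8.5, 23.5]); Taking the first minus the rest: none of the subtracted shapes is present at this height, so the result so far is unchanged — boundary = 78.00 mm. Overall, the cross-section is a single solid region. Total boundary length (outer) = 78.00 mm.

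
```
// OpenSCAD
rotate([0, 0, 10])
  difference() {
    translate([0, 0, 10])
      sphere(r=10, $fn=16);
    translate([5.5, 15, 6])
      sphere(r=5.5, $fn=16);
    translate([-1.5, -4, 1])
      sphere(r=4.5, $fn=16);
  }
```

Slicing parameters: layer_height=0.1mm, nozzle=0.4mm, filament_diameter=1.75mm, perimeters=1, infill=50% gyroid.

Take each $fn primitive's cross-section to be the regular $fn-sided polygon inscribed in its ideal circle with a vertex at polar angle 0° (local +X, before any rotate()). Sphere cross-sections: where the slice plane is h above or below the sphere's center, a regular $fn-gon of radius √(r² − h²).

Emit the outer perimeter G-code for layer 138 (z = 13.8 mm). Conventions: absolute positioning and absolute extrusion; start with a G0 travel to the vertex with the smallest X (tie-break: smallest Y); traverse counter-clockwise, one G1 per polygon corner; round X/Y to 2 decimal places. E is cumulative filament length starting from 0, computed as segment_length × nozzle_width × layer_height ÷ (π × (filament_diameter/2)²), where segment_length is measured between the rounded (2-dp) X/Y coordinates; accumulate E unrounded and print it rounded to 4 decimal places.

At z = 13.8 mm: the sphere: section is a regular 16-gon, circumradius = √(r²−h²) = √(10²−3.8²) = 9.250; the sphere at (5.5, 15) is not intersected at this z (|z−center|=7.800 > r=5.5); the sphere at (-1.5, -4) is not intersected at this z (|z−center|=12.800 > r=4.5); Subtracting the remaining from the first: none of the subtracted shapes is present at this height, so the r=10 sphere is unchanged — 1 connected region; (rotated 10° about Z; rotation is an isometry so areas/perimeters/island counts are preserved). The outline is a single polygon with 16 vertices. Extrusion per mm of travel: 0.4 × 0.1 / (π × 0.875²) = 0.016630. Accumulating E over each segment gives final E = 0.9604.

G0 X-9.11 Y-1.61 Z13.80
G1 X-7.80 Y-4.97 E0.0600
G1 X-5.31 Y-7.58 E0.1200
G1 X-2.00 Y-9.03 E0.1801
G1 X1.61 Y-9.11 E0.2401
G1 X4.97 Y-7.80 E0.3001
G1 X7.58 Y-5.31 E0.3601
G1 X9.03 Y-2.00 E0.4202
G1 X9.11 Y1.61 E0.4802
G1 X7.80 Y4.97 E0.5402
G1 X5.31 Y7.58 E0.6002
G1 X2.00 Y9.03 E0.6603
G1 X-1.61 Y9.11 E0.7203
G1 X-4.97 Y7.80 E0.7803
G1 X-7.58 Y5.31 E0.8403
G1 X-9.03 Y2.00 E0.9004
G1 X-9.11 Y-1.61 E0.9604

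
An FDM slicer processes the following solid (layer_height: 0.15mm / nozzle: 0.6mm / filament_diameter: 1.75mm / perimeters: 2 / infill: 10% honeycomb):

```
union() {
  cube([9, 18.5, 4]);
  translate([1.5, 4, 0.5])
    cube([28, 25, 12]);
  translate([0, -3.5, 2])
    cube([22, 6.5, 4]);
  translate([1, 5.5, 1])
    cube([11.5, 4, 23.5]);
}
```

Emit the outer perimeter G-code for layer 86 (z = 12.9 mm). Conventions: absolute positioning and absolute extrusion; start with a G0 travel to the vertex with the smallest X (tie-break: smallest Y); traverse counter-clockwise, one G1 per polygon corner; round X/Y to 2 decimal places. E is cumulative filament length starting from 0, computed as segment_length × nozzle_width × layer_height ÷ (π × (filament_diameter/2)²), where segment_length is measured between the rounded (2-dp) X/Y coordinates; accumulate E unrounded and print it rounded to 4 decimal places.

G0 X1.00 Y5.50 Z12.90
G1 X12.50 Y5.50 E0.4303
G1 X12.50 Y9.50 E0.5800
G1 X1.00 Y9.50 E1.0103
G1 X1.00 Y5.50 E1.1599

At z = 12.9 mm: the cube is absent (z outside [0, 4]); the cube at (1.5, 4) is not intersected at this z (z outside [0.5, 12.5]); the cube at (0, -3.5) is not intersected at this z (z outside [2, 6]); the cube at (1, 5.5) (footprint 11.5×4) is included at this height; Taking the union: only the 11.5×4 cube at (1, 5.5) is present, so the union is just that shape — 1 connected region. The outline is a single polygon with 4 vertices. Extrusion per mm of travel: 0.6 × 0.15 / (π × 0.875²) = 0.037418. Accumulating E over each segment gives final E = 1.1599.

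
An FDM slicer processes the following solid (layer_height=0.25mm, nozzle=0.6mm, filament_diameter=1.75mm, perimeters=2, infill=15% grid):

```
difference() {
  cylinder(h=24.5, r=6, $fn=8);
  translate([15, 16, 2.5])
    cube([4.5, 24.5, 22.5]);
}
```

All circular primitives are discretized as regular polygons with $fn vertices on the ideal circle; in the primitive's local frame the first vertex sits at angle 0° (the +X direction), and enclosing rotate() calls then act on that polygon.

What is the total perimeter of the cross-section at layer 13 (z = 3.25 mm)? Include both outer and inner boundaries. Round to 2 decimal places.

36.74 mm

At z = 3.25 mm: the r=6 cylinder gives a regular 8-gon of circumradius 6 (constant along its height) (perimeter = 2·8·6.000·sin(180°/8) = 36.74 mm); the cube at (15, 16) is present — its section is the full 4.5×24.5 rectangle (perimeter 58.00 mm); Subtracting the remaining from the first: starting from the r=6 cylinder, the 4.5×24.5 cube at (15, 16) misses the remaining region (no effect) — boundary = 36.74 mm. Overall, the cross-section is a single solid region. Total boundary length (outer) = 36.74 mm.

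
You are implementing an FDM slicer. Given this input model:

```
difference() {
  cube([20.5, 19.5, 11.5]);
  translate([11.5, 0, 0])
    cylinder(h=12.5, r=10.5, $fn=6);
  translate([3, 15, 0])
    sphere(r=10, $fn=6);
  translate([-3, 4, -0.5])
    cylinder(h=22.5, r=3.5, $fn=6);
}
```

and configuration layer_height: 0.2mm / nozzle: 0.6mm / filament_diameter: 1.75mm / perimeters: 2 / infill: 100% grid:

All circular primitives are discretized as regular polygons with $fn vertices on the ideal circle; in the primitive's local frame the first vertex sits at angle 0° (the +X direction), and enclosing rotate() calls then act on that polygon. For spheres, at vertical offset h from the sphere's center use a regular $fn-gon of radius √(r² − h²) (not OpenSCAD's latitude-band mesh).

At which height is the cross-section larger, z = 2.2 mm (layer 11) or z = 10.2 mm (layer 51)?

Layer 11 (z = 2.2): the cube (footprint 20.5×19.5) is included at this height (area 399.75 mm²); the r=10.5 cylinder at (11.5, 0) contributes a regular 6-gon of circumradius 10.5 (area = (6/2)·10.500²·sin(360°/6) = 286.44 mm²); the r=10 sphere at (3, 15) slices to a regular 6-gon of circumradius 9.755 (√(r²−h²) with h=2.2 from center) (area = (6/2)·9.755²·sin(360°/6) = 247.23 mm²); the r=3.5 cylinder at (-3, 4) contributes a regular 6-gon of circumradius 3.5 (area = (6/2)·3.500²·sin(360°/6) = 31.83 mm²); After the difference (first − rest): starting from the 20.5×19.5 cube (399.75 mm²), the r=10.5 cylinder at (11.5, 0) partially overlaps it — only the 141.27 mm² overlap (of its 286.44 mm²) is removed, clipping the outline; the r=10 sphere at (3, 15) partially overlaps it — only the 130.84 mm² overlap (of its 247.23 mm²) is removed, clipping the outline; the r=3.5 cylinder at (-3, 4) partially overlaps it — only the 0.43 mm² overlap (of its 31.83 mm²) is removed, clipping the outline — area = 127.21 mm². So its area = 127.21 mm². Layer 51 (z = 10.2): the cube (footprint 20.5×19.5) is included at this height (area 399.75 mm²); the cylinder at (11.5, 0): section is a regular 6-gon, circumradius r=10.5 (area = (6/2)·10.500²·sin(360°/6) = 286.44 mm²); the sphere at (3, 15) is absent (|z−center|=10.200 > r=10); the r=3.5 cylinder at (-3, 4) gives a regular 6-gon of circumradius 3.5 (constant along its height) (area = (6/2)·3.500²·sin(360°/6) = 31.83 mm²); After the difference (first − rest): starting from the 20.5×19.5 cube (399.75 mm²), the r=10.5 cylinder at (11.5, 0) partially overlaps it — only the 141.27 mm² overlap (of its 286.44 mm²) is removed, clipping the outline; the r=3.5 cylinder at (-3, 4) partially overlaps it — only the 0.43 mm² overlap (of its 31.83 mm²) is removed, clipping the outline — area = 258.05 mm². So its area = 258.05 mm². Layer 51 is larger (258.05 vs 127.21 mm²).

layer 51 (z = 10.2 mm)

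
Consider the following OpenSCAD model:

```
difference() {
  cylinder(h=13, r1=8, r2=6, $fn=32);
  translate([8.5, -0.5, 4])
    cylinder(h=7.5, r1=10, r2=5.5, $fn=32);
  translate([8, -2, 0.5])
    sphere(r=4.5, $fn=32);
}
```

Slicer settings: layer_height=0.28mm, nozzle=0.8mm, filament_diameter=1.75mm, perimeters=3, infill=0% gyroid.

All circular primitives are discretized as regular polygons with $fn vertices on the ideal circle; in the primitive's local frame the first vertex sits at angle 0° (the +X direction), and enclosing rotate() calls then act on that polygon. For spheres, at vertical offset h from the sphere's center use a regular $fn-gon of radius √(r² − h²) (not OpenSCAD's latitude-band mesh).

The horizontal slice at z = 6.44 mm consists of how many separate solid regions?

At z = 6.44 mm: the cone (r1=8→r2=6) has section circumradius 7.009 here — a regular 32-gon; the cone at (8.5, -0.5) contributes a regular 32-gon of circumradius 8.536 (interpolated between r1=10 and r2=5.5 at t=0.325); the sphere at (8, -2) does not reach this height (|z−center|=5.940 > r=4.5); After the difference (first − rest): starting from the cone, the cone at (8.5, -0.5) partially overlaps it — only the 63.00 mm² overlap (of its 227.44 mm²) is removed, clipping the outline — 1 connected region. The result has 1 disconnected region.

1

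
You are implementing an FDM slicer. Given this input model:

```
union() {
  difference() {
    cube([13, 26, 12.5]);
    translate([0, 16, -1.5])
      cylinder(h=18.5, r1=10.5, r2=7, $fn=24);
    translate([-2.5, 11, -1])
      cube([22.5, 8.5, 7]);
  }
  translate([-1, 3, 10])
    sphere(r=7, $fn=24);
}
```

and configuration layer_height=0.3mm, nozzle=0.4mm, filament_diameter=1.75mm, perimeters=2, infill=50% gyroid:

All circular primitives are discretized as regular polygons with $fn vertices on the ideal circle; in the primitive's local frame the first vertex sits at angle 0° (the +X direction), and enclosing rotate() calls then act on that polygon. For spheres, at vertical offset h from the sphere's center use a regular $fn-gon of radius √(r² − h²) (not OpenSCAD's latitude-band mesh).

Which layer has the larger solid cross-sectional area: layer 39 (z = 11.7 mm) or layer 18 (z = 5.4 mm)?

layer 39 (z = 11.7 mm)

Layer 39 (z = 11.7): the cube (footprint 13×26) is included at this height (area 338.00 mm²); the cone at (0, 16) (r1=10.5→r2=7) has section circumradius 8.003 here — a regular 24-gon (area = (24/2)·8.003²·sin(360°/24) = 198.91 mm²); the cube at (-2.5, 11) is absent (z outside [-1, 6]); Subtracting the remaining from the first: starting from the 13×26 cube (338.00 mm²), the cone at (0, 16) partially overlaps it — only the 99.45 mm² overlap (of its 198.91 mm²) is removed, clipping the outline — area = 238.55 mm²; the r=7 sphere at (-1, 3) slices to a regular 24-gon of circumradius 6.790 (√(r²−h²) with h=1.7 from center) (area = (24/2)·6.790²·sin(360°/24) = 143.21 mm²); Combining (union): the regions partially overlap — summed areas 381.76 mm² minus the doubly-counted overlap 42.71 mm² gives 339.04 mm² — area = 339.04 mm². So its area = 339.04 mm². Layer 18 (z = 5.4): the 13×26 cube contributes its full rectangle (area 338.00 mm²); the cone at (0, 16): at t=0.373 of its height the radius interpolates to r₁+(r₂−r₁)t = 9.195, giving a regular 24-gon of that circumradius (area = (24/2)·9.195²·sin(360°/24) = 262.57 mm²); the 22.5×8.5 cube at (-2.5, 11) contributes its full rectangle (area 191.25 mm²); After the difference (first − rest): starting from the 13×26 cube (338.00 mm²), the cone at (0, 16) partially overlaps it — only the 131.28 mm² overlap (of its 262.57 mm²) is removed, clipping the outline; the 22.5×8.5 cube at (-2.5, 11) partially overlaps it — only the 35.97 mm² overlap (of its 191.25 mm²) is removed, clipping the outline — area = 170.74 mm²; the r=7 sphere at (-1, 3) contributes a regular 24-gon of circumradius √(7²−4.6²) = 5.276 (area = (24/2)·5.276²·sin(360°/24) = 86.47 mm²); Combining (union): the regions partially overlap — summed areas 257.21 mm² minus the doubly-counted overlap 26.46 mm² gives 230.75 mm² — area = 230.75 mm². So its area = 230.75 mm². Layer 39 is larger (339.04 vs 230.75 mm²).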